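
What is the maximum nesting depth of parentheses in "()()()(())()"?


Input: "()()()(())()"
Tracking depth:
  Position 0 '(': depth becomes 1
  Position 1 ')': depth becomes 0
  Position 2 '(': depth becomes 1
  Position 3 ')': depth becomes 0
  Position 4 '(': depth becomes 1
  Position 5 ')': depth becomes 0
  Position 6 '(': depth becomes 1
  Position 7 '(': depth becomes 2
  Position 8 ')': depth becomes 1
  Position 9 ')': depth becomes 0
  Position 10 '(': depth becomes 1
  Position 11 ')': depth becomes 0
Maximum depth reached: 2

2


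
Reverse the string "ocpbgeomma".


Input: ocpbgeomma
Reading characters right to left:
  Position 9: 'a'
  Position 8: 'm'
  Position 7: 'm'
  Position 6: 'o'
  Position 5: 'e'
  Position 4: 'g'
  Position 3: 'b'
  Position 2: 'p'
  Position 1: 'c'
  Position 0: 'o'
Reversed: ammoegbpco

ammoegbpco


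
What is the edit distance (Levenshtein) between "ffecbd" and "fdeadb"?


Computing edit distance: "ffecbd" -> "fdeadb"
DP table:
           f    d    e    a    d    b
      0    1    2    3    4    5    6
  f   1    0    1    2    3    4    5
  f   2    1    1    2    3    4    5
  e   3    2    2    1    2    3    4
  c   4    3    3    2    2    3    4
  b   5    4    4    3    3    3    3
  d   6    5    4    4    4    3    4
Edit distance = dp[6][6] = 4

4


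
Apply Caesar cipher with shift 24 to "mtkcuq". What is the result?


Caesar cipher: shift "mtkcuq" by 24
  'm' (pos 12) + 24 = pos 10 = 'k'
  't' (pos 19) + 24 = pos 17 = 'r'
  'k' (pos 10) + 24 = pos 8 = 'i'
  'c' (pos 2) + 24 = pos 0 = 'a'
  'u' (pos 20) + 24 = pos 18 = 's'
  'q' (pos 16) + 24 = pos 14 = 'o'
Result: kriaso

kriaso


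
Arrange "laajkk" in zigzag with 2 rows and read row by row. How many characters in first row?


Zigzag "laajkk" into 2 rows:
Placing characters:
  'l' => row 0
  'a' => row 1
  'a' => row 0
  'j' => row 1
  'k' => row 0
  'k' => row 1
Rows:
  Row 0: "lak"
  Row 1: "ajk"
First row length: 3

3


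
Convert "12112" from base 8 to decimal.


Input: "12112" in base 8
Positional expansion:
  Digit '1' (value 1) x 8^4 = 4096
  Digit '2' (value 2) x 8^3 = 1024
  Digit '1' (value 1) x 8^2 = 64
  Digit '1' (value 1) x 8^1 = 8
  Digit '2' (value 2) x 8^0 = 2
Sum = 5194

5194


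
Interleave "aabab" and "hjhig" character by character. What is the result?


Interleaving "aabab" and "hjhig":
  Position 0: 'a' from first, 'h' from second => "ah"
  Position 1: 'a' from first, 'j' from second => "aj"
  Position 2: 'b' from first, 'h' from second => "bh"
  Position 3: 'a' from first, 'i' from second => "ai"
  Position 4: 'b' from first, 'g' from second => "bg"
Result: ahajbhaibg

ahajbhaibg


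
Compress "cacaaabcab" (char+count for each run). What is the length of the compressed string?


Input: cacaaabcab
Runs:
  'c' x 1 => "c1"
  'a' x 1 => "a1"
  'c' x 1 => "c1"
  'a' x 3 => "a3"
  'b' x 1 => "b1"
  'c' x 1 => "c1"
  'a' x 1 => "a1"
  'b' x 1 => "b1"
Compressed: "c1a1c1a3b1c1a1b1"
Compressed length: 16

16


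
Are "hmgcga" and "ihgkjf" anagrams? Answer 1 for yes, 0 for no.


Strings: "hmgcga", "ihgkjf"
Sorted first:  acgghm
Sorted second: fghijk
Differ at position 0: 'a' vs 'f' => not anagrams

0


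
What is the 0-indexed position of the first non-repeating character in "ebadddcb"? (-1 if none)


Input: ebadddcb
Character frequencies:
  'a': 1
  'b': 2
  'c': 1
  'd': 3
  'e': 1
Scanning left to right for freq == 1:
  Position 0 ('e'): unique! => answer = 0

0


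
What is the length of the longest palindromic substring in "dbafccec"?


Input: "dbafccec"
Checking substrings for palindromes:
  [5:8] "cec" (len 3) => palindrome
  [4:6] "cc" (len 2) => palindrome
Longest palindromic substring: "cec" with length 3

3


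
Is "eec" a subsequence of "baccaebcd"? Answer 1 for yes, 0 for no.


Check if "eec" is a subsequence of "baccaebcd"
Greedy scan:
  Position 0 ('b'): no match needed
  Position 1 ('a'): no match needed
  Position 2 ('c'): no match needed
  Position 3 ('c'): no match needed
  Position 4 ('a'): no match needed
  Position 5 ('e'): matches sub[0] = 'e'
  Position 6 ('b'): no match needed
  Position 7 ('c'): no match needed
  Position 8 ('d'): no match needed
Only matched 1/3 characters => not a subsequence

0


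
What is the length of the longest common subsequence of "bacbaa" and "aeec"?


LCS of "bacbaa" and "aeec"
DP table:
           a    e    e    c
      0    0    0    0    0
  b   0    0    0    0    0
  a   0    1    1    1    1
  c   0    1    1    1    2
  b   0    1    1    1    2
  a   0    1    1    1    2
  a   0    1    1    1    2
LCS length = dp[6][4] = 2

2


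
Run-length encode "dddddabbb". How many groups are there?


Input: dddddabbb
Scanning for consecutive runs:
  Group 1: 'd' x 5 (positions 0-4)
  Group 2: 'a' x 1 (positions 5-5)
  Group 3: 'b' x 3 (positions 6-8)
Total groups: 3

3


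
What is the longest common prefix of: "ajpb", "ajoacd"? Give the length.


Words: ajpb, ajoacd
  Position 0: all 'a' => match
  Position 1: all 'j' => match
  Position 2: ('p', 'o') => mismatch, stop
LCP = "aj" (length 2)

2


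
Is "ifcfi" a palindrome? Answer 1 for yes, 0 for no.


Input: ifcfi
Reversed: ifcfi
  Compare pos 0 ('i') with pos 4 ('i'): match
  Compare pos 1 ('f') with pos 3 ('f'): match
Result: palindrome

1


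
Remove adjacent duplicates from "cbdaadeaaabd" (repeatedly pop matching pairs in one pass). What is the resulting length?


Input: cbdaadeaaabd
Stack-based adjacent duplicate removal:
  Read 'c': push. Stack: c
  Read 'b': push. Stack: cb
  Read 'd': push. Stack: cbd
  Read 'a': push. Stack: cbda
  Read 'a': matches stack top 'a' => pop. Stack: cbd
  Read 'd': matches stack top 'd' => pop. Stack: cb
  Read 'e': push. Stack: cbe
  Read 'a': push. Stack: cbea
  Read 'a': matches stack top 'a' => pop. Stack: cbe
  Read 'a': push. Stack: cbea
  Read 'b': push. Stack: cbeab
  Read 'd': push. Stack: cbeabd
Final stack: "cbeabd" (length 6)

6


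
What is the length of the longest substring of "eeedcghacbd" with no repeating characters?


Input: "eeedcghacbd"
Sliding window (track last position of each char):
  Position 0 ('e'): window [0,0] length 1 -- new best
  Position 1 ('e'): repeat (last at 0), move window start to 1
  Position 1 ('e'): window [1,1] length 1
  Position 2 ('e'): repeat (last at 1), move window start to 2
  Position 2 ('e'): window [2,2] length 1
  Position 3 ('d'): window [2,3] length 2 -- new best
  Position 4 ('c'): window [2,4] length 3 -- new best
  Position 5 ('g'): window [2,5] length 4 -- new best
  Position 6 ('h'): window [2,6] length 5 -- new best
  Position 7 ('a'): window [2,7] length 6 -- new best
  Position 8 ('c'): repeat (last at 4), move window start to 5
  Position 8 ('c'): window [5,8] length 4
  Position 9 ('b'): window [5,9] length 5
  Position 10 ('d'): window [5,10] length 6
Longest substring with no repeats: "edcgha" with length 6

6


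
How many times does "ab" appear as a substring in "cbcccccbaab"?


Searching for "ab" in "cbcccccbaab"
Scanning each position:
  Position 0: "cb" => no
  Position 1: "bc" => no
  Position 2: "cc" => no
  Position 3: "cc" => no
  Position 4: "cc" => no
  Position 5: "cc" => no
  Position 6: "cb" => no
  Position 7: "ba" => no
  Position 8: "aa" => no
  Position 9: "ab" => MATCH
Total occurrences: 1

1


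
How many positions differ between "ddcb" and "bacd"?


Comparing "ddcb" and "bacd" position by position:
  Position 0: 'd' vs 'b' => DIFFER
  Position 1: 'd' vs 'a' => DIFFER
  Position 2: 'c' vs 'c' => same
  Position 3: 'b' vs 'd' => DIFFER
Positions that differ: 3

3


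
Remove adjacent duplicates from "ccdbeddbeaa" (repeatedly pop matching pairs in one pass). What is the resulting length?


Input: ccdbeddbeaa
Stack-based adjacent duplicate removal:
  Read 'c': push. Stack: c
  Read 'c': matches stack top 'c' => pop. Stack: (empty)
  Read 'd': push. Stack: d
  Read 'b': push. Stack: db
  Read 'e': push. Stack: dbe
  Read 'd': push. Stack: dbed
  Read 'd': matches stack top 'd' => pop. Stack: dbe
  Read 'b': push. Stack: dbeb
  Read 'e': push. Stack: dbebe
  Read 'a': push. Stack: dbebea
  Read 'a': matches stack top 'a' => pop. Stack: dbebe
Final stack: "dbebe" (length 5)

5


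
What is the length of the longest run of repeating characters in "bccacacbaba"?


Input: "bccacacbaba"
Scanning for longest run:
  Position 1 ('c'): new char, reset run to 1
  Position 2 ('c'): continues run of 'c', length=2
  Position 3 ('a'): new char, reset run to 1
  Position 4 ('c'): new char, reset run to 1
  Position 5 ('a'): new char, reset run to 1
  Position 6 ('c'): new char, reset run to 1
  Position 7 ('b'): new char, reset run to 1
  Position 8 ('a'): new char, reset run to 1
  Position 9 ('b'): new char, reset run to 1
  Position 10 ('a'): new char, reset run to 1
Longest run: 'c' with length 2

2


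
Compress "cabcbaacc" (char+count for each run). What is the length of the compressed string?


Input: cabcbaacc
Runs:
  'c' x 1 => "c1"
  'a' x 1 => "a1"
  'b' x 1 => "b1"
  'c' x 1 => "c1"
  'b' x 1 => "b1"
  'a' x 2 => "a2"
  'c' x 2 => "c2"
Compressed: "c1a1b1c1b1a2c2"
Compressed length: 14

14


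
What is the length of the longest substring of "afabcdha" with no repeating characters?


Input: "afabcdha"
Sliding window (track last position of each char):
  Position 0 ('a'): window [0,0] length 1 -- new best
  Position 1 ('f'): window [0,1] length 2 -- new best
  Position 2 ('a'): repeat (last at 0), move window start to 1
  Position 2 ('a'): window [1,2] length 2
  Position 3 ('b'): window [1,3] length 3 -- new best
  Position 4 ('c'): window [1,4] length 4 -- new best
  Position 5 ('d'): window [1,5] length 5 -- new best
  Position 6 ('h'): window [1,6] length 6 -- new best
  Position 7 ('a'): repeat (last at 2), move window start to 3
  Position 7 ('a'): window [3,7] length 5
Longest substring with no repeats: "fabcdh" with length 6

6


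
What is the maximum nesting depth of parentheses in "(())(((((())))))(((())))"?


Input: "(())(((((())))))(((())))"
Tracking depth:
  Position 0 '(': depth becomes 1
  Position 1 '(': depth becomes 2
  Position 2 ')': depth becomes 1
  Position 3 ')': depth becomes 0
  Position 4 '(': depth becomes 1
  Position 5 '(': depth becomes 2
  Position 6 '(': depth becomes 3
  Position 7 '(': depth becomes 4
  Position 8 '(': depth becomes 5
  Position 9 '(': depth becomes 6
  Position 10 ')': depth becomes 5
  Position 11 ')': depth becomes 4
  Position 12 ')': depth becomes 3
  Position 13 ')': depth becomes 2
  Position 14 ')': depth becomes 1
  Position 15 ')': depth becomes 0
  Position 16 '(': depth becomes 1
  Position 17 '(': depth becomes 2
  Position 18 '(': depth becomes 3
  Position 19 '(': depth becomes 4
  Position 20 ')': depth becomes 3
  Position 21 ')': depth becomes 2
  Position 22 ')': depth becomes 1
  Position 23 ')': depth becomes 0
Maximum depth reached: 6

6


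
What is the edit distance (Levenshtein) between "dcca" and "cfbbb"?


Computing edit distance: "dcca" -> "cfbbb"
DP table:
           c    f    b    b    b
      0    1    2    3    4    5
  d   1    1    2    3    4    5
  c   2    1    2    3    4    5
  c   3    2    2    3    4    5
  a   4    3    3    3    4    5
Edit distance = dp[4][5] = 5

5


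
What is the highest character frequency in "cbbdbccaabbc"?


Input: cbbdbccaabbc
Character counts:
  'a': 2
  'b': 5
  'c': 4
  'd': 1
Maximum frequency: 5

5


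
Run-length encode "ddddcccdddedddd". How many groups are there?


Input: ddddcccdddedddd
Scanning for consecutive runs:
  Group 1: 'd' x 4 (positions 0-3)
  Group 2: 'c' x 3 (positions 4-6)
  Group 3: 'd' x 3 (positions 7-9)
  Group 4: 'e' x 1 (positions 10-10)
  Group 5: 'd' x 4 (positions 11-14)
Total groups: 5

5


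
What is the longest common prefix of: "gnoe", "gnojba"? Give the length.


Words: gnoe, gnojba
  Position 0: all 'g' => match
  Position 1: all 'n' => match
  Position 2: all 'o' => match
  Position 3: ('e', 'j') => mismatch, stop
LCP = "gno" (length 3)

3


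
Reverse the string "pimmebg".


Input: pimmebg
Reading characters right to left:
  Position 6: 'g'
  Position 5: 'b'
  Position 4: 'e'
  Position 3: 'm'
  Position 2: 'm'
  Position 1: 'i'
  Position 0: 'p'
Reversed: gbemmip

gbemmip


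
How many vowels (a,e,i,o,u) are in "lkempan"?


Input: lkempan
Checking each character:
  'l' at position 0: consonant
  'k' at position 1: consonant
  'e' at position 2: vowel (running total: 1)
  'm' at position 3: consonant
  'p' at position 4: consonant
  'a' at position 5: vowel (running total: 2)
  'n' at position 6: consonant
Total vowels: 2

2


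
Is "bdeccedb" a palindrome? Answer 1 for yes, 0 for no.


Input: bdeccedb
Reversed: bdeccedb
  Compare pos 0 ('b') with pos 7 ('b'): match
  Compare pos 1 ('d') with pos 6 ('d'): match
  Compare pos 2 ('e') with pos 5 ('e'): match
  Compare pos 3 ('c') with pos 4 ('c'): match
Result: palindrome

1


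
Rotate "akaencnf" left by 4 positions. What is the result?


Input: "akaencnf", rotate left by 4
First 4 characters: "akae"
Remaining characters: "ncnf"
Concatenate remaining + first: "ncnf" + "akae" = "ncnfakae"

ncnfakae


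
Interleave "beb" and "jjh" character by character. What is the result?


Interleaving "beb" and "jjh":
  Position 0: 'b' from first, 'j' from second => "bj"
  Position 1: 'e' from first, 'j' from second => "ej"
  Position 2: 'b' from first, 'h' from second => "bh"
Result: bjejbh

bjejbh


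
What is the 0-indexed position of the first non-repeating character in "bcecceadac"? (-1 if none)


Input: bcecceadac
Character frequencies:
  'a': 2
  'b': 1
  'c': 4
  'd': 1
  'e': 2
Scanning left to right for freq == 1:
  Position 0 ('b'): unique! => answer = 0

0


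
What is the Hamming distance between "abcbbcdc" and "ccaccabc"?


Comparing "abcbbcdc" and "ccaccabc" position by position:
  Position 0: 'a' vs 'c' => differ
  Position 1: 'b' vs 'c' => differ
  Position 2: 'c' vs 'a' => differ
  Position 3: 'b' vs 'c' => differ
  Position 4: 'b' vs 'c' => differ
  Position 5: 'c' vs 'a' => differ
  Position 6: 'd' vs 'b' => differ
  Position 7: 'c' vs 'c' => same
Total differences (Hamming distance): 7

7


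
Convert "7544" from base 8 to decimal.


Input: "7544" in base 8
Positional expansion:
  Digit '7' (value 7) x 8^3 = 3584
  Digit '5' (value 5) x 8^2 = 320
  Digit '4' (value 4) x 8^1 = 32
  Digit '4' (value 4) x 8^0 = 4
Sum = 3940

3940


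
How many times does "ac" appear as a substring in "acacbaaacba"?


Searching for "ac" in "acacbaaacba"
Scanning each position:
  Position 0: "ac" => MATCH
  Position 1: "ca" => no
  Position 2: "ac" => MATCH
  Position 3: "cb" => no
  Position 4: "ba" => no
  Position 5: "aa" => no
  Position 6: "aa" => no
  Position 7: "ac" => MATCH
  Position 8: "cb" => no
  Position 9: "ba" => no
Total occurrences: 3

3


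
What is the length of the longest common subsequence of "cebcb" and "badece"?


LCS of "cebcb" and "badece"
DP table:
           b    a    d    e    c    e
      0    0    0    0    0    0    0
  c   0    0    0    0    0    1    1
  e   0    0    0    0    1    1    2
  b   0    1    1    1    1    1    2
  c   0    1    1    1    1    2    2
  b   0    1    1    1    1    2    2
LCS length = dp[5][6] = 2

2


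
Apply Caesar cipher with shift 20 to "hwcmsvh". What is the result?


Caesar cipher: shift "hwcmsvh" by 20
  'h' (pos 7) + 20 = pos 1 = 'b'
  'w' (pos 22) + 20 = pos 16 = 'q'
  'c' (pos 2) + 20 = pos 22 = 'w'
  'm' (pos 12) + 20 = pos 6 = 'g'
  's' (pos 18) + 20 = pos 12 = 'm'
  'v' (pos 21) + 20 = pos 15 = 'p'
  'h' (pos 7) + 20 = pos 1 = 'b'
Result: bqwgmpb

bqwgmpb


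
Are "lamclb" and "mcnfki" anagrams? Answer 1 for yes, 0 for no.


Strings: "lamclb", "mcnfki"
Sorted first:  abcllm
Sorted second: cfikmn
Differ at position 0: 'a' vs 'c' => not anagrams

0


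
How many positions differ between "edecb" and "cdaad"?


Comparing "edecb" and "cdaad" position by position:
  Position 0: 'e' vs 'c' => DIFFER
  Position 1: 'd' vs 'd' => same
  Position 2: 'e' vs 'a' => DIFFER
  Position 3: 'c' vs 'a' => DIFFER
  Position 4: 'b' vs 'd' => DIFFER
Positions that differ: 4

4


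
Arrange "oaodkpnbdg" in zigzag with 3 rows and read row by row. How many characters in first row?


Zigzag "oaodkpnbdg" into 3 rows:
Placing characters:
  'o' => row 0
  'a' => row 1
  'o' => row 2
  'd' => row 1
  'k' => row 0
  'p' => row 1
  'n' => row 2
  'b' => row 1
  'd' => row 0
  'g' => row 1
Rows:
  Row 0: "okd"
  Row 1: "adpbg"
  Row 2: "on"
First row length: 3

3


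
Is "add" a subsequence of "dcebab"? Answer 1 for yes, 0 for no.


Check if "add" is a subsequence of "dcebab"
Greedy scan:
  Position 0 ('d'): no match needed
  Position 1 ('c'): no match needed
  Position 2 ('e'): no match needed
  Position 3 ('b'): no match needed
  Position 4 ('a'): matches sub[0] = 'a'
  Position 5 ('b'): no match needed
Only matched 1/3 characters => not a subsequence

0


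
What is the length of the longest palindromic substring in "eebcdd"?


Input: "eebcdd"
Checking substrings for palindromes:
  [0:2] "ee" (len 2) => palindrome
  [4:6] "dd" (len 2) => palindrome
Longest palindromic substring: "ee" with length 2

2


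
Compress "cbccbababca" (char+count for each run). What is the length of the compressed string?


Input: cbccbababca
Runs:
  'c' x 1 => "c1"
  'b' x 1 => "b1"
  'c' x 2 => "c2"
  'b' x 1 => "b1"
  'a' x 1 => "a1"
  'b' x 1 => "b1"
  'a' x 1 => "a1"
  'b' x 1 => "b1"
  'c' x 1 => "c1"
  'a' x 1 => "a1"
Compressed: "c1b1c2b1a1b1a1b1c1a1"
Compressed length: 20

20


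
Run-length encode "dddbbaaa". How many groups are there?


Input: dddbbaaa
Scanning for consecutive runs:
  Group 1: 'd' x 3 (positions 0-2)
  Group 2: 'b' x 2 (positions 3-4)
  Group 3: 'a' x 3 (positions 5-7)
Total groups: 3

3


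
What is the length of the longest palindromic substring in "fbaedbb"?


Input: "fbaedbb"
Checking substrings for palindromes:
  [5:7] "bb" (len 2) => palindrome
Longest palindromic substring: "bb" with length 2

2


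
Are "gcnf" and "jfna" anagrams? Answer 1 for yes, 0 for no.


Strings: "gcnf", "jfna"
Sorted first:  cfgn
Sorted second: afjn
Differ at position 0: 'c' vs 'a' => not anagrams

0


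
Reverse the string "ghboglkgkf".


Input: ghboglkgkf
Reading characters right to left:
  Position 9: 'f'
  Position 8: 'k'
  Position 7: 'g'
  Position 6: 'k'
  Position 5: 'l'
  Position 4: 'g'
  Position 3: 'o'
  Position 2: 'b'
  Position 1: 'h'
  Position 0: 'g'
Reversed: fkgklgobhg

fkgklgobhg


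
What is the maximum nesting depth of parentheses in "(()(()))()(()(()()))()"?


Input: "(()(()))()(()(()()))()"
Tracking depth:
  Position 0 '(': depth becomes 1
  Position 1 '(': depth becomes 2
  Position 2 ')': depth becomes 1
  Position 3 '(': depth becomes 2
  Position 4 '(': depth becomes 3
  Position 5 ')': depth becomes 2
  Position 6 ')': depth becomes 1
  Position 7 ')': depth becomes 0
  Position 8 '(': depth becomes 1
  Position 9 ')': depth becomes 0
  Position 10 '(': depth becomes 1
  Position 11 '(': depth becomes 2
  Position 12 ')': depth becomes 1
  Position 13 '(': depth becomes 2
  Position 14 '(': depth becomes 3
  Position 15 ')': depth becomes 2
  Position 16 '(': depth becomes 3
  Position 17 ')': depth becomes 2
  Position 18 ')': depth becomes 1
  Position 19 ')': depth becomes 0
  Position 20 '(': depth becomes 1
  Position 21 ')': depth becomes 0
Maximum depth reached: 3

3


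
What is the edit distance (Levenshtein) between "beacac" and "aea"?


Computing edit distance: "beacac" -> "aea"
DP table:
           a    e    a
      0    1    2    3
  b   1    1    2    3
  e   2    2    1    2
  a   3    2    2    1
  c   4    3    3    2
  a   5    4    4    3
  c   6    5    5    4
Edit distance = dp[6][3] = 4

4


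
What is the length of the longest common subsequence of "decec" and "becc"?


LCS of "decec" and "becc"
DP table:
           b    e    c    c
      0    0    0    0    0
  d   0    0    0    0    0
  e   0    0    1    1    1
  c   0    0    1    2    2
  e   0    0    1    2    2
  c   0    0    1    2    3
LCS length = dp[5][4] = 3

3


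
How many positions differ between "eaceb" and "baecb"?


Comparing "eaceb" and "baecb" position by position:
  Position 0: 'e' vs 'b' => DIFFER
  Position 1: 'a' vs 'a' => same
  Position 2: 'c' vs 'e' => DIFFER
  Position 3: 'e' vs 'c' => DIFFER
  Position 4: 'b' vs 'b' => same
Positions that differ: 3

3


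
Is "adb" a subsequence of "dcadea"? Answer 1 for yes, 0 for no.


Check if "adb" is a subsequence of "dcadea"
Greedy scan:
  Position 0 ('d'): no match needed
  Position 1 ('c'): no match needed
  Position 2 ('a'): matches sub[0] = 'a'
  Position 3 ('d'): matches sub[1] = 'd'
  Position 4 ('e'): no match needed
  Position 5 ('a'): no match needed
Only matched 2/3 characters => not a subsequence

0


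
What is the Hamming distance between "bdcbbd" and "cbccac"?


Comparing "bdcbbd" and "cbccac" position by position:
  Position 0: 'b' vs 'c' => differ
  Position 1: 'd' vs 'b' => differ
  Position 2: 'c' vs 'c' => same
  Position 3: 'b' vs 'c' => differ
  Position 4: 'b' vs 'a' => differ
  Position 5: 'd' vs 'c' => differ
Total differences (Hamming distance): 5

5


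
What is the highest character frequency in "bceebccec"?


Input: bceebccec
Character counts:
  'b': 2
  'c': 4
  'e': 3
Maximum frequency: 4

4


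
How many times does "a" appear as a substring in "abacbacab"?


Searching for "a" in "abacbacab"
Scanning each position:
  Position 0: "a" => MATCH
  Position 1: "b" => no
  Position 2: "a" => MATCH
  Position 3: "c" => no
  Position 4: "b" => no
  Position 5: "a" => MATCH
  Position 6: "c" => no
  Position 7: "a" => MATCH
  Position 8: "b" => no
Total occurrences: 4

4


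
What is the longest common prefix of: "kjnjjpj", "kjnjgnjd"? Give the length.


Words: kjnjjpj, kjnjgnjd
  Position 0: all 'k' => match
  Position 1: all 'j' => match
  Position 2: all 'n' => match
  Position 3: all 'j' => match
  Position 4: ('j', 'g') => mismatch, stop
LCP = "kjnj" (length 4)

4


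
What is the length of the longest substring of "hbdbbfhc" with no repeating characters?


Input: "hbdbbfhc"
Sliding window (track last position of each char):
  Position 0 ('h'): window [0,0] length 1 -- new best
  Position 1 ('b'): window [0,1] length 2 -- new best
  Position 2 ('d'): window [0,2] length 3 -- new best
  Position 3 ('b'): repeat (last at 1), move window start to 2
  Position 3 ('b'): window [2,3] length 2
  Position 4 ('b'): repeat (last at 3), move window start to 4
  Position 4 ('b'): window [4,4] length 1
  Position 5 ('f'): window [4,5] length 2
  Position 6 ('h'): window [4,6] length 3
  Position 7 ('c'): window [4,7] length 4 -- new best
Longest substring with no repeats: "bfhc" with length 4

4


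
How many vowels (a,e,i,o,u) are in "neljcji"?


Input: neljcji
Checking each character:
  'n' at position 0: consonant
  'e' at position 1: vowel (running total: 1)
  'l' at position 2: consonant
  'j' at position 3: consonant
  'c' at position 4: consonant
  'j' at position 5: consonant
  'i' at position 6: vowel (running total: 2)
Total vowels: 2

2


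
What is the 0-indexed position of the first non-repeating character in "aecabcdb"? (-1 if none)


Input: aecabcdb
Character frequencies:
  'a': 2
  'b': 2
  'c': 2
  'd': 1
  'e': 1
Scanning left to right for freq == 1:
  Position 0 ('a'): freq=2, skip
  Position 1 ('e'): unique! => answer = 1

1


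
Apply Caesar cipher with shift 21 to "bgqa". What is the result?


Caesar cipher: shift "bgqa" by 21
  'b' (pos 1) + 21 = pos 22 = 'w'
  'g' (pos 6) + 21 = pos 1 = 'b'
  'q' (pos 16) + 21 = pos 11 = 'l'
  'a' (pos 0) + 21 = pos 21 = 'v'
Result: wblv

wblv


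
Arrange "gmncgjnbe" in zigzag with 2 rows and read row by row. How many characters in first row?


Zigzag "gmncgjnbe" into 2 rows:
Placing characters:
  'g' => row 0
  'm' => row 1
  'n' => row 0
  'c' => row 1
  'g' => row 0
  'j' => row 1
  'n' => row 0
  'b' => row 1
  'e' => row 0
Rows:
  Row 0: "gngne"
  Row 1: "mcjb"
First row length: 5

5


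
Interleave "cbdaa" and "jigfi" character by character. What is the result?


Interleaving "cbdaa" and "jigfi":
  Position 0: 'c' from first, 'j' from second => "cj"
  Position 1: 'b' from first, 'i' from second => "bi"
  Position 2: 'd' from first, 'g' from second => "dg"
  Position 3: 'a' from first, 'f' from second => "af"
  Position 4: 'a' from first, 'i' from second => "ai"
Result: cjbidgafai

cjbidgafai


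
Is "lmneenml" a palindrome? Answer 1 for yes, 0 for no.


Input: lmneenml
Reversed: lmneenml
  Compare pos 0 ('l') with pos 7 ('l'): match
  Compare pos 1 ('m') with pos 6 ('m'): match
  Compare pos 2 ('n') with pos 5 ('n'): match
  Compare pos 3 ('e') with pos 4 ('e'): match
Result: palindrome

1


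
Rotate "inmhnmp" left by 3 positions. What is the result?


Input: "inmhnmp", rotate left by 3
First 3 characters: "inm"
Remaining characters: "hnmp"
Concatenate remaining + first: "hnmp" + "inm" = "hnmpinm"

hnmpinm


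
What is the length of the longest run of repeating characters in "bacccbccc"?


Input: "bacccbccc"
Scanning for longest run:
  Position 1 ('a'): new char, reset run to 1
  Position 2 ('c'): new char, reset run to 1
  Position 3 ('c'): continues run of 'c', length=2
  Position 4 ('c'): continues run of 'c', length=3
  Position 5 ('b'): new char, reset run to 1
  Position 6 ('c'): new char, reset run to 1
  Position 7 ('c'): continues run of 'c', length=2
  Position 8 ('c'): continues run of 'c', length=3
Longest run: 'c' with length 3

3


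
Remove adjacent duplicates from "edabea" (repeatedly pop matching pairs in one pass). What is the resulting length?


Input: edabea
Stack-based adjacent duplicate removal:
  Read 'e': push. Stack: e
  Read 'd': push. Stack: ed
  Read 'a': push. Stack: eda
  Read 'b': push. Stack: edab
  Read 'e': push. Stack: edabe
  Read 'a': push. Stack: edabea
Final stack: "edabea" (length 6)

6


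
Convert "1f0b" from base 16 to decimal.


Input: "1f0b" in base 16
Positional expansion:
  Digit '1' (value 1) x 16^3 = 4096
  Digit 'f' (value 15) x 16^2 = 3840
  Digit '0' (value 0) x 16^1 = 0
  Digit 'b' (value 11) x 16^0 = 11
Sum = 7947

7947


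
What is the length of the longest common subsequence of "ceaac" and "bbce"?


LCS of "ceaac" and "bbce"
DP table:
           b    b    c    e
      0    0    0    0    0
  c   0    0    0    1    1
  e   0    0    0    1    2
  a   0    0    0    1    2
  a   0    0    0    1    2
  c   0    0    0    1    2
LCS length = dp[5][4] = 2

2


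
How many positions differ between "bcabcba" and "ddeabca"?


Comparing "bcabcba" and "ddeabca" position by position:
  Position 0: 'b' vs 'd' => DIFFER
  Position 1: 'c' vs 'd' => DIFFER
  Position 2: 'a' vs 'e' => DIFFER
  Position 3: 'b' vs 'a' => DIFFER
  Position 4: 'c' vs 'b' => DIFFER
  Position 5: 'b' vs 'c' => DIFFER
  Position 6: 'a' vs 'a' => same
Positions that differ: 6

6


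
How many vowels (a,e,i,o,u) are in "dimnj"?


Input: dimnj
Checking each character:
  'd' at position 0: consonant
  'i' at position 1: vowel (running total: 1)
  'm' at position 2: consonant
  'n' at position 3: consonant
  'j' at position 4: consonant
Total vowels: 1

1


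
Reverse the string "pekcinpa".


Input: pekcinpa
Reading characters right to left:
  Position 7: 'a'
  Position 6: 'p'
  Position 5: 'n'
  Position 4: 'i'
  Position 3: 'c'
  Position 2: 'k'
  Position 1: 'e'
  Position 0: 'p'
Reversed: apnickep

apnickep


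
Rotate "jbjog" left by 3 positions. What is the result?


Input: "jbjog", rotate left by 3
First 3 characters: "jbj"
Remaining characters: "og"
Concatenate remaining + first: "og" + "jbj" = "ogjbj"

ogjbj


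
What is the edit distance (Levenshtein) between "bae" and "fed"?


Computing edit distance: "bae" -> "fed"
DP table:
           f    e    d
      0    1    2    3
  b   1    1    2    3
  a   2    2    2    3
  e   3    3    2    3
Edit distance = dp[3][3] = 3

3


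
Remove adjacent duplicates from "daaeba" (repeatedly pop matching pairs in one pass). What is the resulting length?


Input: daaeba
Stack-based adjacent duplicate removal:
  Read 'd': push. Stack: d
  Read 'a': push. Stack: da
  Read 'a': matches stack top 'a' => pop. Stack: d
  Read 'e': push. Stack: de
  Read 'b': push. Stack: deb
  Read 'a': push. Stack: deba
Final stack: "deba" (length 4)

4


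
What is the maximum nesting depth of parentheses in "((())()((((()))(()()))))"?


Input: "((())()((((()))(()()))))"
Tracking depth:
  Position 0 '(': depth becomes 1
  Position 1 '(': depth becomes 2
  Position 2 '(': depth becomes 3
  Position 3 ')': depth becomes 2
  Position 4 ')': depth becomes 1
  Position 5 '(': depth becomes 2
  Position 6 ')': depth becomes 1
  Position 7 '(': depth becomes 2
  Position 8 '(': depth becomes 3
  Position 9 '(': depth becomes 4
  Position 10 '(': depth becomes 5
  Position 11 '(': depth becomes 6
  Position 12 ')': depth becomes 5
  Position 13 ')': depth becomes 4
  Position 14 ')': depth becomes 3
  Position 15 '(': depth becomes 4
  Position 16 '(': depth becomes 5
  Position 17 ')': depth becomes 4
  Position 18 '(': depth becomes 5
  Position 19 ')': depth becomes 4
  Position 20 ')': depth becomes 3
  Position 21 ')': depth becomes 2
  Position 22 ')': depth becomes 1
  Position 23 ')': depth becomes 0
Maximum depth reached: 6

6


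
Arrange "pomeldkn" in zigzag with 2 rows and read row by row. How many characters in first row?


Zigzag "pomeldkn" into 2 rows:
Placing characters:
  'p' => row 0
  'o' => row 1
  'm' => row 0
  'e' => row 1
  'l' => row 0
  'd' => row 1
  'k' => row 0
  'n' => row 1
Rows:
  Row 0: "pmlk"
  Row 1: "oedn"
First row length: 4

4


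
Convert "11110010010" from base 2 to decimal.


Input: "11110010010" in base 2
Positional expansion:
  Digit '1' (value 1) x 2^10 = 1024
  Digit '1' (value 1) x 2^9 = 512
  Digit '1' (value 1) x 2^8 = 256
  Digit '1' (value 1) x 2^7 = 128
  Digit '0' (value 0) x 2^6 = 0
  Digit '0' (value 0) x 2^5 = 0
  Digit '1' (value 1) x 2^4 = 16
  Digit '0' (value 0) x 2^3 = 0
  Digit '0' (value 0) x 2^2 = 0
  Digit '1' (value 1) x 2^1 = 2
  Digit '0' (value 0) x 2^0 = 0
Sum = 1938

1938


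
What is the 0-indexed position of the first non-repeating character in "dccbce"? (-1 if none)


Input: dccbce
Character frequencies:
  'b': 1
  'c': 3
  'd': 1
  'e': 1
Scanning left to right for freq == 1:
  Position 0 ('d'): unique! => answer = 0

0


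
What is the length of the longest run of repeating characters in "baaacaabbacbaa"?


Input: "baaacaabbacbaa"
Scanning for longest run:
  Position 1 ('a'): new char, reset run to 1
  Position 2 ('a'): continues run of 'a', length=2
  Position 3 ('a'): continues run of 'a', length=3
  Position 4 ('c'): new char, reset run to 1
  Position 5 ('a'): new char, reset run to 1
  Position 6 ('a'): continues run of 'a', length=2
  Position 7 ('b'): new char, reset run to 1
  Position 8 ('b'): continues run of 'b', length=2
  Position 9 ('a'): new char, reset run to 1
  Position 10 ('c'): new char, reset run to 1
  Position 11 ('b'): new char, reset run to 1
  Position 12 ('a'): new char, reset run to 1
  Position 13 ('a'): continues run of 'a', length=2
Longest run: 'a' with length 3

3


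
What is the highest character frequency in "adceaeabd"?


Input: adceaeabd
Character counts:
  'a': 3
  'b': 1
  'c': 1
  'd': 2
  'e': 2
Maximum frequency: 3

3


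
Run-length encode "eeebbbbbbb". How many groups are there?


Input: eeebbbbbbb
Scanning for consecutive runs:
  Group 1: 'e' x 3 (positions 0-2)
  Group 2: 'b' x 7 (positions 3-9)
Total groups: 2

2


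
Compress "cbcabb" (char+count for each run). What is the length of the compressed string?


Input: cbcabb
Runs:
  'c' x 1 => "c1"
  'b' x 1 => "b1"
  'c' x 1 => "c1"
  'a' x 1 => "a1"
  'b' x 2 => "b2"
Compressed: "c1b1c1a1b2"
Compressed length: 10

10


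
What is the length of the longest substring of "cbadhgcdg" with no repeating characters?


Input: "cbadhgcdg"
Sliding window (track last position of each char):
  Position 0 ('c'): window [0,0] length 1 -- new best
  Position 1 ('b'): window [0,1] length 2 -- new best
  Position 2 ('a'): window [0,2] length 3 -- new best
  Position 3 ('d'): window [0,3] length 4 -- new best
  Position 4 ('h'): window [0,4] length 5 -- new best
  Position 5 ('g'): window [0,5] length 6 -- new best
  Position 6 ('c'): repeat (last at 0), move window start to 1
  Position 6 ('c'): window [1,6] length 6
  Position 7 ('d'): repeat (last at 3), move window start to 4
  Position 7 ('d'): window [4,7] length 4
  Position 8 ('g'): repeat (last at 5), move window start to 6
  Position 8 ('g'): window [6,8] length 3
Longest substring with no repeats: "cbadhg" with length 6

6


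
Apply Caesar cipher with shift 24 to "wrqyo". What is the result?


Caesar cipher: shift "wrqyo" by 24
  'w' (pos 22) + 24 = pos 20 = 'u'
  'r' (pos 17) + 24 = pos 15 = 'p'
  'q' (pos 16) + 24 = pos 14 = 'o'
  'y' (pos 24) + 24 = pos 22 = 'w'
  'o' (pos 14) + 24 = pos 12 = 'm'
Result: upowm

upowm


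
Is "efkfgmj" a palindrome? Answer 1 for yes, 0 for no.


Input: efkfgmj
Reversed: jmgfkfe
  Compare pos 0 ('e') with pos 6 ('j'): MISMATCH
  Compare pos 1 ('f') with pos 5 ('m'): MISMATCH
  Compare pos 2 ('k') with pos 4 ('g'): MISMATCH
Result: not a palindrome

0


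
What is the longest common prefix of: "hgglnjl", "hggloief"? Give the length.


Words: hgglnjl, hggloief
  Position 0: all 'h' => match
  Position 1: all 'g' => match
  Position 2: all 'g' => match
  Position 3: all 'l' => match
  Position 4: ('n', 'o') => mismatch, stop
LCP = "hggl" (length 4)

4


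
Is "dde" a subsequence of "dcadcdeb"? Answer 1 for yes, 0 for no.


Check if "dde" is a subsequence of "dcadcdeb"
Greedy scan:
  Position 0 ('d'): matches sub[0] = 'd'
  Position 1 ('c'): no match needed
  Position 2 ('a'): no match needed
  Position 3 ('d'): matches sub[1] = 'd'
  Position 4 ('c'): no match needed
  Position 5 ('d'): no match needed
  Position 6 ('e'): matches sub[2] = 'e'
  Position 7 ('b'): no match needed
All 3 characters matched => is a subsequence

1


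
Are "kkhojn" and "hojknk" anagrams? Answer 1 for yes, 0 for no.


Strings: "kkhojn", "hojknk"
Sorted first:  hjkkno
Sorted second: hjkkno
Sorted forms match => anagrams

1


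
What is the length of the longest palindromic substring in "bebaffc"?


Input: "bebaffc"
Checking substrings for palindromes:
  [0:3] "beb" (len 3) => palindrome
  [4:6] "ff" (len 2) => palindrome
Longest palindromic substring: "beb" with length 3

3


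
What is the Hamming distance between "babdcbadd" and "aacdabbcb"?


Comparing "babdcbadd" and "aacdabbcb" position by position:
  Position 0: 'b' vs 'a' => differ
  Position 1: 'a' vs 'a' => same
  Position 2: 'b' vs 'c' => differ
  Position 3: 'd' vs 'd' => same
  Position 4: 'c' vs 'a' => differ
  Position 5: 'b' vs 'b' => same
  Position 6: 'a' vs 'b' => differ
  Position 7: 'd' vs 'c' => differ
  Position 8: 'd' vs 'b' => differ
Total differences (Hamming distance): 6

6


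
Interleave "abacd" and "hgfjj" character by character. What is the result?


Interleaving "abacd" and "hgfjj":
  Position 0: 'a' from first, 'h' from second => "ah"
  Position 1: 'b' from first, 'g' from second => "bg"
  Position 2: 'a' from first, 'f' from second => "af"
  Position 3: 'c' from first, 'j' from second => "cj"
  Position 4: 'd' from first, 'j' from second => "dj"
Result: ahbgafcjdj

ahbgafcjdj


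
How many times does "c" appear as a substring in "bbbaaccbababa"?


Searching for "c" in "bbbaaccbababa"
Scanning each position:
  Position 0: "b" => no
  Position 1: "b" => no
  Position 2: "b" => no
  Position 3: "a" => no
  Position 4: "a" => no
  Position 5: "c" => MATCH
  Position 6: "c" => MATCH
  Position 7: "b" => no
  Position 8: "a" => no
  Position 9: "b" => no
  Position 10: "a" => no
  Position 11: "b" => no
  Position 12: "a" => no
Total occurrences: 2

2


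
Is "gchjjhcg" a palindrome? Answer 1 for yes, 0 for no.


Input: gchjjhcg
Reversed: gchjjhcg
  Compare pos 0 ('g') with pos 7 ('g'): match
  Compare pos 1 ('c') with pos 6 ('c'): match
  Compare pos 2 ('h') with pos 5 ('h'): match
  Compare pos 3 ('j') with pos 4 ('j'): match
Result: palindrome

1


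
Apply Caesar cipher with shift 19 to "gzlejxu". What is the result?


Caesar cipher: shift "gzlejxu" by 19
  'g' (pos 6) + 19 = pos 25 = 'z'
  'z' (pos 25) + 19 = pos 18 = 's'
  'l' (pos 11) + 19 = pos 4 = 'e'
  'e' (pos 4) + 19 = pos 23 = 'x'
  'j' (pos 9) + 19 = pos 2 = 'c'
  'x' (pos 23) + 19 = pos 16 = 'q'
  'u' (pos 20) + 19 = pos 13 = 'n'
Result: zsexcqn

zsexcqn


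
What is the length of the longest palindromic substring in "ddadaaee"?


Input: "ddadaaee"
Checking substrings for palindromes:
  [1:4] "dad" (len 3) => palindrome
  [2:5] "ada" (len 3) => palindrome
  [0:2] "dd" (len 2) => palindrome
  [4:6] "aa" (len 2) => palindrome
  [6:8] "ee" (len 2) => palindrome
Longest palindromic substring: "dad" with length 3

3


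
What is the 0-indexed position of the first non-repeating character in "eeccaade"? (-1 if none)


Input: eeccaade
Character frequencies:
  'a': 2
  'c': 2
  'd': 1
  'e': 3
Scanning left to right for freq == 1:
  Position 0 ('e'): freq=3, skip
  Position 1 ('e'): freq=3, skip
  Position 2 ('c'): freq=2, skip
  Position 3 ('c'): freq=2, skip
  Position 4 ('a'): freq=2, skip
  Position 5 ('a'): freq=2, skip
  Position 6 ('d'): unique! => answer = 6

6


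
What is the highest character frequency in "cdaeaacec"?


Input: cdaeaacec
Character counts:
  'a': 3
  'c': 3
  'd': 1
  'e': 2
Maximum frequency: 3

3


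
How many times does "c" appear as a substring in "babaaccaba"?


Searching for "c" in "babaaccaba"
Scanning each position:
  Position 0: "b" => no
  Position 1: "a" => no
  Position 2: "b" => no
  Position 3: "a" => no
  Position 4: "a" => no
  Position 5: "c" => MATCH
  Position 6: "c" => MATCH
  Position 7: "a" => no
  Position 8: "b" => no
  Position 9: "a" => no
Total occurrences: 2

2


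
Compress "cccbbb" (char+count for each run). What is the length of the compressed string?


Input: cccbbb
Runs:
  'c' x 3 => "c3"
  'b' x 3 => "b3"
Compressed: "c3b3"
Compressed length: 4

4


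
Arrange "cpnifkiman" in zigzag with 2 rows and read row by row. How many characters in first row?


Zigzag "cpnifkiman" into 2 rows:
Placing characters:
  'c' => row 0
  'p' => row 1
  'n' => row 0
  'i' => row 1
  'f' => row 0
  'k' => row 1
  'i' => row 0
  'm' => row 1
  'a' => row 0
  'n' => row 1
Rows:
  Row 0: "cnfia"
  Row 1: "pikmn"
First row length: 5

5


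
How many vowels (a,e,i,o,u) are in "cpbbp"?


Input: cpbbp
Checking each character:
  'c' at position 0: consonant
  'p' at position 1: consonant
  'b' at position 2: consonant
  'b' at position 3: consonant
  'p' at position 4: consonant
Total vowels: 0

0


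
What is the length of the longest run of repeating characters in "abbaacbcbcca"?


Input: "abbaacbcbcca"
Scanning for longest run:
  Position 1 ('b'): new char, reset run to 1
  Position 2 ('b'): continues run of 'b', length=2
  Position 3 ('a'): new char, reset run to 1
  Position 4 ('a'): continues run of 'a', length=2
  Position 5 ('c'): new char, reset run to 1
  Position 6 ('b'): new char, reset run to 1
  Position 7 ('c'): new char, reset run to 1
  Position 8 ('b'): new char, reset run to 1
  Position 9 ('c'): new char, reset run to 1
  Position 10 ('c'): continues run of 'c', length=2
  Position 11 ('a'): new char, reset run to 1
Longest run: 'b' with length 2

2


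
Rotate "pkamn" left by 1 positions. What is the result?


Input: "pkamn", rotate left by 1
First 1 characters: "p"
Remaining characters: "kamn"
Concatenate remaining + first: "kamn" + "p" = "kamnp"

kamnp


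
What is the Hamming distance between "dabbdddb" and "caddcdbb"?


Comparing "dabbdddb" and "caddcdbb" position by position:
  Position 0: 'd' vs 'c' => differ
  Position 1: 'a' vs 'a' => same
  Position 2: 'b' vs 'd' => differ
  Position 3: 'b' vs 'd' => differ
  Position 4: 'd' vs 'c' => differ
  Position 5: 'd' vs 'd' => same
  Position 6: 'd' vs 'b' => differ
  Position 7: 'b' vs 'b' => same
Total differences (Hamming distance): 5

5
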